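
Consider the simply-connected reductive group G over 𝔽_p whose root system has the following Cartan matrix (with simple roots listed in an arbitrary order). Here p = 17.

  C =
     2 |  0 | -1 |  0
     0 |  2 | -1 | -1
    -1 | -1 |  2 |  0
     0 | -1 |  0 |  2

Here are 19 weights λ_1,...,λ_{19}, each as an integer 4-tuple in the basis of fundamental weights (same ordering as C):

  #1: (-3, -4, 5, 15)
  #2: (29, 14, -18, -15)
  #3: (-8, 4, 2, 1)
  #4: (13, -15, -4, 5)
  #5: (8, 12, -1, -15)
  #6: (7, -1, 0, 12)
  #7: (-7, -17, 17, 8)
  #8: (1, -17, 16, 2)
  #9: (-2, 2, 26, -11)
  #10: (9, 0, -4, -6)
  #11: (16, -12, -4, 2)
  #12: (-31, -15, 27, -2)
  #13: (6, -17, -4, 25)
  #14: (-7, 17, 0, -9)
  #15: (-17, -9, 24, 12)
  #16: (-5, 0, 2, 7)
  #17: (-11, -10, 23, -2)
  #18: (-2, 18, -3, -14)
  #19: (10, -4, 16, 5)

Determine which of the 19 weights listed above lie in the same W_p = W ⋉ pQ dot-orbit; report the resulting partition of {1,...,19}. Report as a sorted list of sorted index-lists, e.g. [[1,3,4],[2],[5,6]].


Cartan matrix: type A_4 (|W|=120); un-permuting the 4 rows.

Each λ_j+ρ reduced to Ā_17; 4-tuples below use C's row order:

  λ_1+ρ ↦ (0, 3, 1, 11)
  λ_2+ρ ↦ (0, 3, 1, 11)
  λ_3+ρ ↦ (3, 1, 4, 2)
  λ_4+ρ ↦ (3, 8, 3, 3)
  λ_5+ρ ↦ (3, 0, 1, 8)
  λ_6+ρ ↦ (3, 0, 1, 8)
  λ_7+ρ ↦ (1, 5, 4, 6)
  λ_8+ρ ↦ (0, 3, 1, 11)
  λ_9+ρ ↦ (3, 1, 4, 2)
  λ_10+ρ ↦ (3, 1, 4, 2)
  λ_11+ρ ↦ (3, 8, 3, 3)
  λ_12+ρ ↦ (0, 3, 1, 11)
  λ_13+ρ ↦ (3, 1, 4, 2)
  λ_14+ρ ↦ (1, 5, 4, 6)
  λ_15+ρ ↦ (3, 0, 1, 8)
  λ_16+ρ ↦ (3, 0, 1, 8)
  λ_17+ρ ↦ (3, 1, 4, 2)
  λ_18+ρ ↦ (0, 3, 1, 11)
  λ_19+ρ ↦ (3, 8, 3, 3)

Linkage partition of the 19 weights (5 classes, p=17):

[[1, 2, 8, 12, 18], [3, 9, 10, 13, 17], [4, 11, 19], [5, 6, 15, 16], [7, 14]]


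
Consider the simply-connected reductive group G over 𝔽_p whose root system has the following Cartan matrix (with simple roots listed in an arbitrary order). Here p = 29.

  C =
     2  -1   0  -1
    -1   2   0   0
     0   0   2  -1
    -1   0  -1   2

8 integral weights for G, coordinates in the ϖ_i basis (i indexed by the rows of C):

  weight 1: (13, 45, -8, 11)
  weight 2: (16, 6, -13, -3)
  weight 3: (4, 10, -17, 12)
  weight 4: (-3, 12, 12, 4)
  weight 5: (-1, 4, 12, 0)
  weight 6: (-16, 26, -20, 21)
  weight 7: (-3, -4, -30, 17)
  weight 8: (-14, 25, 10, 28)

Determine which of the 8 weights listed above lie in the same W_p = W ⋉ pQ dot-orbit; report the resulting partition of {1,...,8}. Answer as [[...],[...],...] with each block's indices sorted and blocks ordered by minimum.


Cartan matrix: type A_4 (|W|=120); un-permuting the 4 rows.

Alcove-folded reps (p=29, 8 weights, presented ϖ-order):

  λ_1+ρ ↦ (3, 7, 2, 12)
  λ_2+ρ ↦ (3, 7, 2, 12)
  λ_3+ρ ↦ (2, 11, 13, 3)
  λ_4+ρ ↦ (2, 11, 13, 3)
  λ_5+ρ ↦ (0, 5, 13, 1)
  λ_6+ρ ↦ (3, 7, 2, 12)
  λ_7+ρ ↦ (2, 11, 13, 3)
  λ_8+ρ ↦ (2, 11, 13, 3)

3 distinct reps among the 8 weights ⇒ 3 W_29-linkage classes:

[[1, 2, 6], [3, 4, 7, 8], [5]]


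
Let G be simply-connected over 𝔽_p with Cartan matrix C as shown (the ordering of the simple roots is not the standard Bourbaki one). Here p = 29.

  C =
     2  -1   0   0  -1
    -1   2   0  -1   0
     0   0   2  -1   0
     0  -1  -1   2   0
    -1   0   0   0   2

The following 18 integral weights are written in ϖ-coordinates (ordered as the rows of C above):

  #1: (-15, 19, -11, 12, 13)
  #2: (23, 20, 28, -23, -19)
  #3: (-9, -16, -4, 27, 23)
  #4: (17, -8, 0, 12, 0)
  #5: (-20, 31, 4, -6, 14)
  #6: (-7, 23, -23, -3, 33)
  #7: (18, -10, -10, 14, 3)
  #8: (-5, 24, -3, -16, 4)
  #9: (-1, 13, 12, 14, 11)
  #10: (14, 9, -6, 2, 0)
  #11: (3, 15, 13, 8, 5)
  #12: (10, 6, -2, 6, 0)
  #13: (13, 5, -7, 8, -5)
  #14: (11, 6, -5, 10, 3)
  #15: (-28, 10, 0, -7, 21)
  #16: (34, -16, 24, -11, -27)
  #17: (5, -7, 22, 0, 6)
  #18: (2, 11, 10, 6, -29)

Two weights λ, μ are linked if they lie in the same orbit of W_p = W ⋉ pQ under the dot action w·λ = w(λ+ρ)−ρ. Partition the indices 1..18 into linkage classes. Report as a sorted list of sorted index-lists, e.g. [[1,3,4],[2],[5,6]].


Cartan matrix: type A_5 (|W|=720); un-permuting the 5 rows.

Alcove-folded reps (p=29, 18 weights, presented ϖ-order):

    [1] (10, 6, 6, 3, 4)
    [2] (0, 1, 16, 5, 5)
    [3] (15, 8, 3, 2, 1)
    [4] (11, 7, 1, 6, 1)
    [5] (15, 8, 3, 2, 1)
    [6] (0, 1, 16, 5, 5)
    [7] (10, 6, 6, 3, 4)
    [8] (4, 4, 15, 2, 1)
    [9] (13, 1, 12, 3, 0)
    [10] (15, 8, 3, 2, 1)
    [11] (10, 6, 6, 3, 4)
    [12] (11, 7, 1, 6, 1)
    [13] (10, 6, 6, 3, 4)
    [14] (11, 7, 1, 6, 1)
    [15] (0, 1, 16, 5, 5)
    [16] (10, 6, 6, 3, 4)
    [17] (0, 1, 16, 5, 5)
    [18] (11, 7, 1, 6, 1)

These 18 weights hit 6 W_29-dot-orbits; sizes (5, 4, 3, 4, 1, 1):

[[1, 7, 11, 13, 16], [2, 6, 15, 17], [3, 5, 10], [4, 12, 14, 18], [8], [9]]


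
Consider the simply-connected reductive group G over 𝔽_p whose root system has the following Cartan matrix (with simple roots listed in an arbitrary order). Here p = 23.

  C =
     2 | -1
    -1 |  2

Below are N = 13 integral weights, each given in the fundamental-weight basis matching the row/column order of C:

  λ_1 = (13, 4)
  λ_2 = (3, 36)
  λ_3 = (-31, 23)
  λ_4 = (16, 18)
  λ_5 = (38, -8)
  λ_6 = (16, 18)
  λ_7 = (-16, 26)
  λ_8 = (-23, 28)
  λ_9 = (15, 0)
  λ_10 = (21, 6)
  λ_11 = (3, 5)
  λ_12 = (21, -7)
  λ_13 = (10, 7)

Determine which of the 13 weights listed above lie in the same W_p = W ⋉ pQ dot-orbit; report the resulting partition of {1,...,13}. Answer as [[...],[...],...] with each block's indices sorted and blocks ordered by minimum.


Cartan matrix: type A_2 (|W|=6); un-permuting the 2 rows.

W_23-reps of the 13 weights in Ā_23 (same 2-coord order as C):

    λ_1+ρ ↦ (14, 5)
    λ_2+ρ ↦ (14, 5)
    λ_3+ρ ↦ (16, 1)
    λ_4+ρ ↦ (4, 6)
    λ_5+ρ ↦ (7, 9)
    λ_6+ρ ↦ (4, 6)
    λ_7+ρ ↦ (11, 8)
    λ_8+ρ ↦ (16, 1)
    λ_9+ρ ↦ (16, 1)
    λ_10+ρ ↦ (16, 1)
    λ_11+ρ ↦ (4, 6)
    λ_12+ρ ↦ (16, 6)
    λ_13+ρ ↦ (11, 8)

Partition of {1..13} into 6 W_23-dot-orbits:

[[1, 2], [3, 8, 9, 10], [4, 6, 11], [5], [7, 13], [12]]


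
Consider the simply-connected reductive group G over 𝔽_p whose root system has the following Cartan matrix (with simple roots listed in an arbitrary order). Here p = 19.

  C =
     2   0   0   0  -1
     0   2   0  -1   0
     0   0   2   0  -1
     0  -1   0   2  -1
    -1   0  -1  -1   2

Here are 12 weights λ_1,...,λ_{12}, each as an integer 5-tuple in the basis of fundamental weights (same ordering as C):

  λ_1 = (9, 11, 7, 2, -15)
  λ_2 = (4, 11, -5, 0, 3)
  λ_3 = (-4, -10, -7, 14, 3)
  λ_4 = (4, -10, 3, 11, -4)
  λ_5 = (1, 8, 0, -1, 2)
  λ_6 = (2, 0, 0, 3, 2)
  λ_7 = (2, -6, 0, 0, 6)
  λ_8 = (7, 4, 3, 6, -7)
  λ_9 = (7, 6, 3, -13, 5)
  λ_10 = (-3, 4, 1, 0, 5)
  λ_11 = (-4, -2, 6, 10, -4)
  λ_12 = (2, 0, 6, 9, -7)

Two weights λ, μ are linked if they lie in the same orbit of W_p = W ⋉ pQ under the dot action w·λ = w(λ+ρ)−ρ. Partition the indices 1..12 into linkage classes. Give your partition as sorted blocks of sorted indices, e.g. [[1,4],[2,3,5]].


C ↔ D_5 under row/col permutation; |W(D_5)| = 1920.

W_19-reps of the 12 weights in Ā_19 (same 5-coord order as C):

  1: (3, 1, 1, 4, 3)
  2: (2, 9, 1, 0, 3)
  3: (2, 9, 1, 0, 3)
  4: (2, 9, 1, 0, 3)
  5: (2, 9, 1, 0, 3)
  6: (3, 1, 1, 4, 3)
  7: (3, 1, 1, 4, 3)
  8: (2, 5, 2, 1, 4)
  9: (2, 5, 2, 1, 4)
  10: (2, 5, 2, 1, 4)
  11: (3, 1, 1, 4, 3)
  12: (3, 1, 1, 4, 3)

Linkage partition of the 12 weights (3 classes, p=19):

[[1, 6, 7, 11, 12], [2, 3, 4, 5], [8, 9, 10]]


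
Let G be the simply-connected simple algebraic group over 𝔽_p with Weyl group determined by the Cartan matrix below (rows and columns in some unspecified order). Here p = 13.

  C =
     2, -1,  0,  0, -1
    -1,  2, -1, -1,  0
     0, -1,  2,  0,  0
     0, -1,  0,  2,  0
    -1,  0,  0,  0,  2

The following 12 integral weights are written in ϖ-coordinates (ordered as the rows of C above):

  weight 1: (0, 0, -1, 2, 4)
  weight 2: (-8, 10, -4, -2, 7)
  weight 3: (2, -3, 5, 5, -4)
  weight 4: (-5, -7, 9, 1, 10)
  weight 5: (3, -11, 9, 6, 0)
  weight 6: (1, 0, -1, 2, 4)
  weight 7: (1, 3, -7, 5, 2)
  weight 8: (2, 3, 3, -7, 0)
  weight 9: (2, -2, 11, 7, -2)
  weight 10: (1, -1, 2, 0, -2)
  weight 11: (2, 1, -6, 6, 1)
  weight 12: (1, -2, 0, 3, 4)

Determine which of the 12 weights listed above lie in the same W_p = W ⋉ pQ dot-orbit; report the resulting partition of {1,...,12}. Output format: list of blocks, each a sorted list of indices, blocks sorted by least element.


Root system D_5: the 5×5 matrix C matches after relabeling.

Each λ_j+ρ reduced to Ā_13; 5-tuples below use C's row order:

  1: (1, 1, 0, 3, 5)
  2: (1, 0, 3, 1, 1)
  3: (2, 0, 4, 4, 1)
  4: (2, 0, 4, 4, 1)
  5: (1, 1, 0, 3, 5)
  6: (1, 1, 0, 3, 5)
  7: (2, 0, 4, 4, 1)
  8: (1, 2, 2, 4, 1)
  9: (1, 0, 3, 1, 1)
  10: (1, 0, 3, 1, 1)
  11: (1, 2, 2, 4, 1)
  12: (1, 1, 0, 3, 5)

Grouping the 12 weights by Ā_13-representative: 4 linkage classes.

[[1, 5, 6, 12], [2, 9, 10], [3, 4, 7], [8, 11]]


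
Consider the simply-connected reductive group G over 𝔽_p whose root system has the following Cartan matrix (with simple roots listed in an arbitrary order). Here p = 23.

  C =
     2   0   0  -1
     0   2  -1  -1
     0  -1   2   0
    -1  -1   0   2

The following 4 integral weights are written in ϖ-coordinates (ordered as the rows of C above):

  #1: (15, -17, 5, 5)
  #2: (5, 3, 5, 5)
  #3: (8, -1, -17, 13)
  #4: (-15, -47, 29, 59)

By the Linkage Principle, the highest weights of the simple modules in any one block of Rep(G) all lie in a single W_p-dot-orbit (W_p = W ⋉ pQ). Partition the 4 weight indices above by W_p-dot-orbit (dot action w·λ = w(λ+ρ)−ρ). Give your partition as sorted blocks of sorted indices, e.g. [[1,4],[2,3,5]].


A_4 Cartan matrix, 4 simple roots permuted; ρ=(1,1,1,1).

Alcove-folded reps (p=23, 4 weights, presented ϖ-order):

    λ_1+ρ ↦ (6, 4, 6, 6)
    λ_2+ρ ↦ (6, 4, 6, 6)
    λ_3+ρ ↦ (7, 14, 0, 2)
    λ_4+ρ ↦ (7, 14, 0, 2)

These 4 weights hit 2 W_23-dot-orbits; sizes (2, 2):

[[1, 2], [3, 4]]


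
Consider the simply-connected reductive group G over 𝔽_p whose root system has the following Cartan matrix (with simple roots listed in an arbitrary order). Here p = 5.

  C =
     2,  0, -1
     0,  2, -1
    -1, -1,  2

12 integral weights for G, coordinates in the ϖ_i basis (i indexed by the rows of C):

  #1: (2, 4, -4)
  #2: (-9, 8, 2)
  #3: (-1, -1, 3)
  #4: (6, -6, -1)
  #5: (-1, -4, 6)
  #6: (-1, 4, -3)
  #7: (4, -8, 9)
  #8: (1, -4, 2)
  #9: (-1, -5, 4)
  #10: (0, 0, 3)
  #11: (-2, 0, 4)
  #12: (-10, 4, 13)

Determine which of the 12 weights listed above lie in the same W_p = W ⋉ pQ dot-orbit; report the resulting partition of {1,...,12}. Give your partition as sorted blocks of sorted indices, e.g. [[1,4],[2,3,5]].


Cartan matrix: type A_3 (|W|=24); un-permuting the 3 rows.

Folding the 12 weights λ_j+ρ into Ā_5 (reps in the given 3-coord order):

  λ_1+ρ ↦ (0, 2, 3)
  λ_2+ρ ↦ (2, 1, 2)
  λ_3+ρ ↦ (0, 0, 4)
  λ_4+ρ ↦ (0, 2, 3)
  λ_5+ρ ↦ (2, 1, 2)
  λ_6+ρ ↦ (2, 3, 0)
  λ_7+ρ ↦ (0, 2, 3)
  λ_8+ρ ↦ (2, 3, 0)
  λ_9+ρ ↦ (0, 4, 1)
  λ_10+ρ ↦ (0, 0, 4)
  λ_11+ρ ↦ (0, 0, 4)
  λ_12+ρ ↦ (0, 4, 1)

5 distinct reps among the 12 weights ⇒ 5 W_5-linkage classes:

[[1, 4, 7], [2, 5], [3, 10, 11], [6, 8], [9, 12]]


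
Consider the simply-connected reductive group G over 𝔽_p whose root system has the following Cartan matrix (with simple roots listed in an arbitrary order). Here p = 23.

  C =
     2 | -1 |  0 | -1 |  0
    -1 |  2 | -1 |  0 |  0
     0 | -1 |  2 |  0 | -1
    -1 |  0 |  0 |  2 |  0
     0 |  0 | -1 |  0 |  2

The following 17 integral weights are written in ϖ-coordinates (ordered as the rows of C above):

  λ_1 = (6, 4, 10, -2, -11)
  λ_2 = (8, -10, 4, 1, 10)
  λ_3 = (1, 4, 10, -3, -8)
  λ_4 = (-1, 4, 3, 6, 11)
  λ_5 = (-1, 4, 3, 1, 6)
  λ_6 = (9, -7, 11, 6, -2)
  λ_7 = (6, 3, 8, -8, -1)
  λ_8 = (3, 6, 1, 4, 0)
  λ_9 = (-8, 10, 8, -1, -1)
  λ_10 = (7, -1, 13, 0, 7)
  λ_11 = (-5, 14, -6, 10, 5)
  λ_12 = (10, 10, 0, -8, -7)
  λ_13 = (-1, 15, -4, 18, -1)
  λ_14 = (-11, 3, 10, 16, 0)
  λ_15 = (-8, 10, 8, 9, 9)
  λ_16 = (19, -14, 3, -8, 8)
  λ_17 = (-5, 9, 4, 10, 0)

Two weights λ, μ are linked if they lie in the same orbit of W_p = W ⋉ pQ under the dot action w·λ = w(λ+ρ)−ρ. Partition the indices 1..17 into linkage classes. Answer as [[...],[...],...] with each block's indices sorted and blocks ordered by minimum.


Cartan matrix: type A_5 (|W|=720); un-permuting the 5 rows.

W_23-reps of the 17 weights in Ā_23 (same 5-coord order as C):

  1: (6, 5, 1, 1, 10);  2: (0, 5, 4, 2, 7);  3: (0, 5, 4, 2, 7);  4: (0, 5, 4, 2, 7);  5: (0, 5, 4, 2, 7);  6: (4, 6, 5, 7, 1);  7: (0, 4, 9, 7, 0);  8: (4, 7, 2, 5, 1);  9: (0, 4, 9, 7, 0);  10: (1, 0, 14, 7, 0);  11: (4, 6, 5, 7, 1);  12: (4, 6, 5, 7, 1);  13: (0, 4, 9, 7, 0);  14: (4, 6, 5, 7, 1);  15: (0, 4, 9, 7, 0);  16: (0, 4, 9, 7, 0);  17: (4, 6, 5, 7, 1)

These 17 weights hit 6 W_23-dot-orbits; sizes (1, 4, 5, 5, 1, 1):

[[1], [2, 3, 4, 5], [6, 11, 12, 14, 17], [7, 9, 13, 15, 16], [8], [10]]


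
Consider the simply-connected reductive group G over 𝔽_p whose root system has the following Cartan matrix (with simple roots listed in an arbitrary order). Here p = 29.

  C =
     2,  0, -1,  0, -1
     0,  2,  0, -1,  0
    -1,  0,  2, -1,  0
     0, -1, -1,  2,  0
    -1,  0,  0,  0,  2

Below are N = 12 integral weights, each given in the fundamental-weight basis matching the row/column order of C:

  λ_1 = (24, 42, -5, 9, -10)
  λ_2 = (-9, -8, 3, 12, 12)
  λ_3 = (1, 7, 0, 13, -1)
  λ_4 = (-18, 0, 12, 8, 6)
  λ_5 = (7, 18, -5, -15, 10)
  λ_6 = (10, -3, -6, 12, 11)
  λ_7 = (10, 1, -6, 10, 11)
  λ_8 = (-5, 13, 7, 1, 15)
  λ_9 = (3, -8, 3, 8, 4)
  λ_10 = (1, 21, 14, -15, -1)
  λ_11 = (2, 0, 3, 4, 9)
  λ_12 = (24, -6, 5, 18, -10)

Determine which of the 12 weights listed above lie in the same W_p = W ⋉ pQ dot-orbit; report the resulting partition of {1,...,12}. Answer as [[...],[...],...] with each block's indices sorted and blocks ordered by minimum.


A_5 Cartan matrix, 5 simple roots permuted; ρ=(1,1,1,1,1).

W_29-reps of the 12 weights in Ā_29 (same 5-coord order as C):

  [1] (4, 7, 4, 2, 5);  [2] (4, 7, 4, 2, 5);  [3] (2, 8, 1, 14, 0);  [4] (3, 1, 4, 5, 10);  [5] (10, 1, 4, 4, 1);  [6] (6, 0, 5, 6, 10);  [7] (6, 0, 5, 6, 10);  [8] (4, 7, 4, 2, 5);  [9] (4, 7, 4, 2, 5);  [10] (2, 8, 1, 14, 0);  [11] (3, 1, 4, 5, 10);  [12] (4, 7, 4, 2, 5)

5 distinct reps among the 12 weights ⇒ 5 W_29-linkage classes:

[[1, 2, 8, 9, 12], [3, 10], [4, 11], [5], [6, 7]]


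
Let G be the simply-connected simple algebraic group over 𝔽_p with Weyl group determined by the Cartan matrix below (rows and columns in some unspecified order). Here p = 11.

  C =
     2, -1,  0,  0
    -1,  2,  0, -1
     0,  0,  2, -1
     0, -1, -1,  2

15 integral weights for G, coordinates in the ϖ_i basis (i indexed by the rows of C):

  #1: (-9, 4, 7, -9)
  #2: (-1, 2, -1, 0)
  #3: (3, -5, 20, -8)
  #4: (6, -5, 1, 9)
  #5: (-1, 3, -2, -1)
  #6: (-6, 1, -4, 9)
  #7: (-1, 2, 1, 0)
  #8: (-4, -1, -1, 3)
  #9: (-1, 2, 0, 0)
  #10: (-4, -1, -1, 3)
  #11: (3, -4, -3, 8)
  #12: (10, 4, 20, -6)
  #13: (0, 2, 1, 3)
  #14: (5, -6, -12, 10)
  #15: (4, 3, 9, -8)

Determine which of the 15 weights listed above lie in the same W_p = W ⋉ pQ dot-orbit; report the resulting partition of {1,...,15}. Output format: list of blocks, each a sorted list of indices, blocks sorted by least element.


Dynkin diagram of C (from the 6 off-diagonal −1 entries): A_4.

Folding the 15 weights λ_j+ρ into Ā_11 (reps in the given 4-coord order):

  λ_1+ρ ↦ (3, 5, 3, 0) · λ_2+ρ ↦ (0, 3, 0, 1) · λ_3+ρ ↦ (0, 3, 0, 1) · λ_4+ρ ↦ (1, 3, 2, 4) · λ_5+ρ ↦ (0, 3, 0, 1) · λ_6+ρ ↦ (1, 3, 2, 4) · λ_7+ρ ↦ (0, 3, 2, 1) · λ_8+ρ ↦ (0, 3, 0, 1) · λ_9+ρ ↦ (0, 3, 1, 1) · λ_10+ρ ↦ (0, 3, 0, 1) · λ_11+ρ ↦ (1, 3, 2, 4) · λ_12+ρ ↦ (0, 0, 5, 5) · λ_13+ρ ↦ (1, 3, 2, 4) · λ_14+ρ ↦ (0, 0, 5, 5) · λ_15+ρ ↦ (1, 3, 2, 4)

These 15 weights hit 6 W_11-dot-orbits; sizes (1, 5, 5, 1, 1, 2):

[[1], [2, 3, 5, 8, 10], [4, 6, 11, 13, 15], [7], [9], [12, 14]]


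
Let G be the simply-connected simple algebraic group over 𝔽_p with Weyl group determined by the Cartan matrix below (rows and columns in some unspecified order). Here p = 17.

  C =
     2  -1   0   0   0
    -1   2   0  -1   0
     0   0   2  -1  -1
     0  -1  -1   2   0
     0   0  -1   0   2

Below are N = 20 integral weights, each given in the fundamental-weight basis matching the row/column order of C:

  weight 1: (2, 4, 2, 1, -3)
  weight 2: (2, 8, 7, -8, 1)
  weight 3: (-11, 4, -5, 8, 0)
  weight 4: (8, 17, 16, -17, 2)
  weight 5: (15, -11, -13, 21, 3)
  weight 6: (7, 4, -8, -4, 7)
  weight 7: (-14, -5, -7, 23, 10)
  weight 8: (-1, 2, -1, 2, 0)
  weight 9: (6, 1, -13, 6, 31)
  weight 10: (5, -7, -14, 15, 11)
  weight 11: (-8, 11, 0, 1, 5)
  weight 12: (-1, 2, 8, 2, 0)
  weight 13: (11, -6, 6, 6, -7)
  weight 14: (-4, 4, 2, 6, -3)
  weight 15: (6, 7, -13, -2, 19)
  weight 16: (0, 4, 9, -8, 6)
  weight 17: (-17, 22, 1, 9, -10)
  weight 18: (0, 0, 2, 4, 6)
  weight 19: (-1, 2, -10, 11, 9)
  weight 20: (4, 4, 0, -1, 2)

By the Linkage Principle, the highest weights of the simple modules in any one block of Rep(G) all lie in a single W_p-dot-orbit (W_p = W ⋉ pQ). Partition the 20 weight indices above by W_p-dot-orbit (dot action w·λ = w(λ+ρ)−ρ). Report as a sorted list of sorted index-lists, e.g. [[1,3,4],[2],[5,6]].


Dynkin diagram of C (from the 8 off-diagonal −1 entries): A_5.

Alcove-folded reps (p=17, 20 weights, presented ϖ-order):

    [1] (3, 5, 1, 2, 2)
    [2] (3, 2, 1, 7, 2)
    [3] (5, 5, 1, 0, 3)
    [4] (0, 3, 9, 3, 1)
    [5] (5, 5, 1, 0, 3)
    [6] (3, 5, 1, 2, 2)
    [7] (5, 5, 1, 0, 3)
    [8] (0, 3, 0, 3, 1)
    [9] (3, 2, 1, 7, 2)
    [10] (0, 3, 9, 3, 1)
    [11] (3, 5, 1, 2, 2)
    [12] (0, 3, 9, 3, 1)
    [13] (3, 5, 1, 2, 2)
    [14] (3, 2, 1, 7, 2)
    [15] (3, 2, 1, 7, 2)
    [16] (1, 1, 3, 5, 7)
    [17] (1, 1, 3, 5, 7)
    [18] (1, 1, 3, 5, 7)
    [19] (0, 3, 9, 3, 1)
    [20] (5, 5, 1, 0, 3)

The 20 indices split into 6 linkage classes (same alcove rep ⇔ same W_17-dot-orbit):

[[1, 6, 11, 13], [2, 9, 14, 15], [3, 5, 7, 20], [4, 10, 12, 19], [8], [16, 17, 18]]


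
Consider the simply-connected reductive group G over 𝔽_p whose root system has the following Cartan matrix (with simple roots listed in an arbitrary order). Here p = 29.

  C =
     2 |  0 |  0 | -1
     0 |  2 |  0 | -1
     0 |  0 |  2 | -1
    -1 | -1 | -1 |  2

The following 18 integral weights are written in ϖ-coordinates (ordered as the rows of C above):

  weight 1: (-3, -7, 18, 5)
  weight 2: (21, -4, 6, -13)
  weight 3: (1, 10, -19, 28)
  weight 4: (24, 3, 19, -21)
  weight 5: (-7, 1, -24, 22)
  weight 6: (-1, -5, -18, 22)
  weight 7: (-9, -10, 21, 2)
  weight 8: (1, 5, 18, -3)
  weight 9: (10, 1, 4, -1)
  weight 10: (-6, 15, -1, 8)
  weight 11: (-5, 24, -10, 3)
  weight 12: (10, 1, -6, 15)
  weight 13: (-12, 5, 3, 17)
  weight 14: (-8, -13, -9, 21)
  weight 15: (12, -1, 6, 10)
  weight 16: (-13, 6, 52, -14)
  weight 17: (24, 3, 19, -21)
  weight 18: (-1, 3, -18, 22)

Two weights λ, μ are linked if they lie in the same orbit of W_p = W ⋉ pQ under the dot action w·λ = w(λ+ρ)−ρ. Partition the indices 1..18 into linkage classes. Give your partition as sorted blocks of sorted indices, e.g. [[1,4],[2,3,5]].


Root system D_4: the 4×4 matrix C matches after relabeling.

W_29-reps of the 18 weights in Ā_29 (same 4-coord order as C):

    λ_1 → (0, 4, 17, 2)
    λ_2 → (2, 7, 3, 5)
    λ_3 → (11, 2, 5, 0)
    λ_4 → (5, 16, 0, 4)
    λ_5 → (0, 4, 17, 2)
    λ_6 → (0, 4, 17, 2)
    λ_7 → (6, 5, 8, 3)
    λ_8 → (0, 4, 17, 2)
    λ_9 → (11, 2, 5, 0)
    λ_10 → (5, 16, 0, 4)
    λ_11 → (5, 16, 0, 4)
    λ_12 → (11, 2, 5, 0)
    λ_13 → (11, 6, 4, 1)
    λ_14 → (2, 7, 3, 5)
    λ_15 → (11, 2, 5, 0)
    λ_16 → (11, 6, 4, 1)
    λ_17 → (5, 16, 0, 4)
    λ_18 → (0, 4, 17, 2)

These 18 weights hit 6 W_29-dot-orbits; sizes (5, 2, 4, 4, 1, 2):

[[1, 5, 6, 8, 18], [2, 14], [3, 9, 12, 15], [4, 10, 11, 17], [7], [13, 16]]


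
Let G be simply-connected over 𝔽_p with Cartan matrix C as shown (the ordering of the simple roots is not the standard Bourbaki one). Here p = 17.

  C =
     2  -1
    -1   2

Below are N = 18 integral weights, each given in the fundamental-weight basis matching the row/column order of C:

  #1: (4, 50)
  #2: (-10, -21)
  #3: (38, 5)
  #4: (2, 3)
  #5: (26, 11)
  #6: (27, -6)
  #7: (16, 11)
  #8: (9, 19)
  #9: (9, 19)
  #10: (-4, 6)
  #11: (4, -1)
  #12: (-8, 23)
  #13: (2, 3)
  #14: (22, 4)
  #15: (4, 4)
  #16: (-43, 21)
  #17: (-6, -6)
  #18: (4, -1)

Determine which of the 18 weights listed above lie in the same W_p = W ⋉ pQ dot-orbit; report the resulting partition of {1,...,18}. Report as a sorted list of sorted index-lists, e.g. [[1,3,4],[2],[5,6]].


Root system A_2: the 2×2 matrix C matches after relabeling.

Each λ_j+ρ reduced to Ā_17; 2-tuples below use C's row order:

  λ_1 → (5, 0) · λ_2 → (5, 3) · λ_3 → (6, 6) · λ_4 → (3, 4) · λ_5 → (5, 5) · λ_6 → (6, 6) · λ_7 → (5, 0) · λ_8 → (3, 4) · λ_9 → (3, 4) · λ_10 → (3, 4) · λ_11 → (5, 0) · λ_12 → (0, 10) · λ_13 → (3, 4) · λ_14 → (6, 6) · λ_15 → (5, 5) · λ_16 → (5, 3) · λ_17 → (5, 5) · λ_18 → (5, 0)

Grouping the 18 weights by Ā_17-representative: 6 linkage classes.

[[1, 7, 11, 18], [2, 16], [3, 6, 14], [4, 8, 9, 10, 13], [5, 15, 17], [12]]


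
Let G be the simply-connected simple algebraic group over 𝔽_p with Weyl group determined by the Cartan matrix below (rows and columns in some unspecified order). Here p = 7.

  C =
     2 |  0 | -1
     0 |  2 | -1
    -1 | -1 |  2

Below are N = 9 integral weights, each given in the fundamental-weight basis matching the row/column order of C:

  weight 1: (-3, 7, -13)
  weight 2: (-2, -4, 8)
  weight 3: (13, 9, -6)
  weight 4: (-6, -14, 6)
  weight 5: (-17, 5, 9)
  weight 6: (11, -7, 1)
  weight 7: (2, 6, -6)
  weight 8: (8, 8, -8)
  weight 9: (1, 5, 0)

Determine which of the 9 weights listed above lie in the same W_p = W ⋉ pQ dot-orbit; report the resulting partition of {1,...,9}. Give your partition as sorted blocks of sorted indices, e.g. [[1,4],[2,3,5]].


Root system A_3: the 3×3 matrix C matches after relabeling.

W_7-reps of the 9 weights in Ā_7 (same 3-coord order as C):

  λ_1 → (0, 4, 1)
  λ_2 → (1, 1, 4)
  λ_3 → (2, 2, 3)
  λ_4 → (0, 4, 1)
  λ_5 → (0, 4, 1)
  λ_6 → (0, 4, 1)
  λ_7 → (2, 2, 3)
  λ_8 → (2, 2, 3)
  λ_9 → (0, 4, 1)

Partition of {1..9} into 3 W_7-dot-orbits:

[[1, 4, 5, 6, 9], [2], [3, 7, 8]]


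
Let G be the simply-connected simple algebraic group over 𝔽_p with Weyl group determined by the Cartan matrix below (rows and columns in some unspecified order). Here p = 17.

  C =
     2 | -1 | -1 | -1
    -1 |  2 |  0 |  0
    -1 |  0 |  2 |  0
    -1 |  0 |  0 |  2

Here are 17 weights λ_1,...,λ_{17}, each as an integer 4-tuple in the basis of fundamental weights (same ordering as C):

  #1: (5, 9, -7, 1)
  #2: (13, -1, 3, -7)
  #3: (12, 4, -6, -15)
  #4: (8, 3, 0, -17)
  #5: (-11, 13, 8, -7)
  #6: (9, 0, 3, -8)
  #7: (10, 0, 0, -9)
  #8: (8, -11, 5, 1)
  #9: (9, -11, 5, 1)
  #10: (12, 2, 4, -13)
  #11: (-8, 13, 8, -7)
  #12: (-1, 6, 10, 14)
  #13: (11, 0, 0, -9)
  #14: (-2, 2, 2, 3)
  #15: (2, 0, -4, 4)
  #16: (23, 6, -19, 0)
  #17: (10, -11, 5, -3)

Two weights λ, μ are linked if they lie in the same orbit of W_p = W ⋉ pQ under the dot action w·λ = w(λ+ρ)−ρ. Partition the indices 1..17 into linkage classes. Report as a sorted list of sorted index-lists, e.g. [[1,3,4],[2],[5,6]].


Type D_4, rank 4, |W|=192; reorder rows/cols to standard.

Folding the 17 weights λ_j+ρ into Ā_17 (reps in the given 4-coord order):

  1: (1, 9, 5, 1) · 2: (0, 1, 3, 5) · 3: (3, 1, 1, 8) · 4: (2, 1, 4, 7) · 5: (2, 1, 4, 7) · 6: (2, 1, 4, 7) · 7: (3, 1, 1, 8) · 8: (1, 9, 5, 1) · 9: (1, 9, 5, 1) · 10: (3, 1, 1, 8) · 11: (2, 1, 4, 7) · 12: (1, 9, 5, 1) · 13: (3, 1, 1, 8) · 14: (1, 2, 2, 3) · 15: (0, 1, 3, 5) · 16: (2, 1, 4, 7) · 17: (1, 9, 5, 1)

Grouping the 17 weights by Ā_17-representative: 5 linkage classes.

[[1, 8, 9, 12, 17], [2, 15], [3, 7, 10, 13], [4, 5, 6, 11, 16], [14]]


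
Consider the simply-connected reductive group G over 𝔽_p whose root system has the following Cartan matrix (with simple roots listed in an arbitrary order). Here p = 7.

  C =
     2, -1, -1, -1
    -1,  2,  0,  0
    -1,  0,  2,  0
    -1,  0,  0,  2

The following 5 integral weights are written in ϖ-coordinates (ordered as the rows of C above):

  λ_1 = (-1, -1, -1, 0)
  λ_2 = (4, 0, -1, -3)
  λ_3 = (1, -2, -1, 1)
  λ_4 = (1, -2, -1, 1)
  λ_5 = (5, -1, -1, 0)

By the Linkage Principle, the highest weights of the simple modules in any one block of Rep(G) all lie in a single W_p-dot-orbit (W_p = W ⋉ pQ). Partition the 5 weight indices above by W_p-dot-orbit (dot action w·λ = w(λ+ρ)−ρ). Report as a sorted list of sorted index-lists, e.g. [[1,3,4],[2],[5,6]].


Dynkin diagram of C (from the 6 off-diagonal −1 entries): D_4.

Each λ_j+ρ reduced to Ā_7; 4-tuples below use C's row order:

  [1] (0, 0, 0, 1)
  [2] (1, 1, 0, 2)
  [3] (1, 1, 0, 2)
  [4] (1, 1, 0, 2)
  [5] (0, 0, 0, 1)

Partition of {1..5} into 2 W_7-dot-orbits:

[[1, 5], [2, 3, 4]]


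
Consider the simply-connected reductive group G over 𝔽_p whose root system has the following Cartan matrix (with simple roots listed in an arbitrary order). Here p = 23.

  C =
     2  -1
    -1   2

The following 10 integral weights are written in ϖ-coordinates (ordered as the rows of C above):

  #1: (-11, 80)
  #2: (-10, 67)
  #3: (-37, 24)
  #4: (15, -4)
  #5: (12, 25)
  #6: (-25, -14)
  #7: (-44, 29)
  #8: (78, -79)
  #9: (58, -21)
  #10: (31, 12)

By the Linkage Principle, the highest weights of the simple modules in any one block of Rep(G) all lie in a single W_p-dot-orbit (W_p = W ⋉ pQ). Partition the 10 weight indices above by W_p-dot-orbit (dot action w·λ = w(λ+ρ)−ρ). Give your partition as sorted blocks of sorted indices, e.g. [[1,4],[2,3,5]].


Cartan matrix: type A_2 (|W|=6); un-permuting the 2 rows.

Ā_23 reps of the 10 weights (A_2, coords as presented):

    1: (10, 2)
    2: (1, 9)
    3: (10, 2)
    4: (13, 3)
    5: (3, 7)
    6: (1, 9)
    7: (3, 7)
    8: (1, 9)
    9: (13, 3)
    10: (1, 9)

Linkage partition of the 10 weights (4 classes, p=23):

[[1, 3], [2, 6, 8, 10], [4, 9], [5, 7]]


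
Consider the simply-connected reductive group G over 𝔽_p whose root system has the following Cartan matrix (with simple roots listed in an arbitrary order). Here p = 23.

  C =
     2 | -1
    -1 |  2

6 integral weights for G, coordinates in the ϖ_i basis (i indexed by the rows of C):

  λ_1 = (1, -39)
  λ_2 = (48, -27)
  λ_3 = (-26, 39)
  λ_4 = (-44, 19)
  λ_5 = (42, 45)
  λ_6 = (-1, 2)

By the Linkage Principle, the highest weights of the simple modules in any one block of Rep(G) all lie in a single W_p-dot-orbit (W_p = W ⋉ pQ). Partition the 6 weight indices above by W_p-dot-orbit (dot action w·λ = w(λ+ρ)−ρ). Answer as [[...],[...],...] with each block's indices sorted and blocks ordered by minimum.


Dynkin diagram of C (from the 2 off-diagonal −1 entries): A_2.

W_23-reps of the 6 weights in Ā_23 (same 2-coord order as C):

  λ_1+ρ ↦ (8, 13);  λ_2+ρ ↦ (0, 3);  λ_3+ρ ↦ (6, 2);  λ_4+ρ ↦ (0, 3);  λ_5+ρ ↦ (0, 3);  λ_6+ρ ↦ (0, 3)

These 6 weights hit 3 W_23-dot-orbits; sizes (1, 4, 1):

[[1], [2, 4, 5, 6], [3]]


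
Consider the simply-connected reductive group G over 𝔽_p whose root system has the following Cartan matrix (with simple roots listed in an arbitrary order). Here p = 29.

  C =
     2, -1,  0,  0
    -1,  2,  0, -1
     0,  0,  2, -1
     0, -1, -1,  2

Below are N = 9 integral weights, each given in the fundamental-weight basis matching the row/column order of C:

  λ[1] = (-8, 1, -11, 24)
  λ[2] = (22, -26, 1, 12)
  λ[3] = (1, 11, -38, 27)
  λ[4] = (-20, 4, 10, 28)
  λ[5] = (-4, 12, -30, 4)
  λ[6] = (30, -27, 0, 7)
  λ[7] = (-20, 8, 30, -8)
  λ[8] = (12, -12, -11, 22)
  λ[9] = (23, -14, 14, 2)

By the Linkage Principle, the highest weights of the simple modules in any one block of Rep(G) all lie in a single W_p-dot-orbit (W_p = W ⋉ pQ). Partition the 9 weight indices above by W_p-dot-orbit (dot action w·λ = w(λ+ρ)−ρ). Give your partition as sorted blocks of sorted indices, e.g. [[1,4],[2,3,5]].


C ↔ A_4 under row/col permutation; |W(A_4)| = 120.

Folding the 9 weights λ_j+ρ into Ā_29 (reps in the given 4-coord order):

  λ_1 → (2, 5, 10, 10)
  λ_2 → (2, 11, 10, 2)
  λ_3 → (3, 8, 15, 1)
  λ_4 → (11, 3, 5, 10)
  λ_5 → (11, 3, 5, 10)
  λ_6 → (3, 8, 15, 1)
  λ_7 → (2, 5, 10, 10)
  λ_8 → (2, 11, 10, 2)
  λ_9 → (11, 3, 5, 10)

Linkage partition of the 9 weights (4 classes, p=29):

[[1, 7], [2, 8], [3, 6], [4, 5, 9]]


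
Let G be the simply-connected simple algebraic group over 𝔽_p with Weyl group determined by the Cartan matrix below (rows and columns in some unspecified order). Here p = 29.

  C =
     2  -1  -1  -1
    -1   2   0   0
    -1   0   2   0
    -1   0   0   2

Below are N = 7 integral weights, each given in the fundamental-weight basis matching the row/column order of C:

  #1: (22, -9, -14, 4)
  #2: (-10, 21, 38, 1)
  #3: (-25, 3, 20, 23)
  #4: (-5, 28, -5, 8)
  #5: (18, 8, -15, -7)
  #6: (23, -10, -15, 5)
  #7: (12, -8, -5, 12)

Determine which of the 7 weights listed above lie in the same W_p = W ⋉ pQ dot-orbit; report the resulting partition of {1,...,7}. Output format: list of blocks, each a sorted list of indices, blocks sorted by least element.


Dynkin diagram of C (from the 6 off-diagonal −1 entries): D_4.

λ_j+ρ reflected into Ā_29 (⟨·,θ^∨⟩≤29); 4-tuples as given:

    λ_1+ρ ↦ (1, 8, 13, 5)
    λ_2+ρ ↦ (2, 7, 4, 13)
    λ_3+ρ ↦ (1, 20, 3, 0)
    λ_4+ρ ↦ (1, 20, 3, 0)
    λ_5+ρ ↦ (1, 8, 13, 5)
    λ_6+ρ ↦ (1, 8, 13, 5)
    λ_7+ρ ↦ (2, 7, 4, 13)

Linkage partition of the 7 weights (3 classes, p=29):

[[1, 5, 6], [2, 7], [3, 4]]


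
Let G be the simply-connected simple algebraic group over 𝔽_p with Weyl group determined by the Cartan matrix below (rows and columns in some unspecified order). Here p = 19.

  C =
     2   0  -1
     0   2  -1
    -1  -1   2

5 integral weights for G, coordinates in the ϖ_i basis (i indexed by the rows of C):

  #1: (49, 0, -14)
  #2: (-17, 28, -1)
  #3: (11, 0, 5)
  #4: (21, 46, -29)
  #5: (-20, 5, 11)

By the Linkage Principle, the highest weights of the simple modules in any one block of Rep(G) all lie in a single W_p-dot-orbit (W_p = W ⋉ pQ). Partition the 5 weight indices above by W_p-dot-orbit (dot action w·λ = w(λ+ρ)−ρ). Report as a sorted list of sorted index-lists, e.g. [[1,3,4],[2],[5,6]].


Cartan matrix: type A_3 (|W|=24); un-permuting the 3 rows.

Folding the 5 weights λ_j+ρ into Ā_19 (reps in the given 3-coord order):

  λ_1 → (12, 1, 6);  λ_2 → (10, 3, 6);  λ_3 → (12, 1, 6);  λ_4 → (10, 3, 6);  λ_5 → (12, 1, 6)

Partition of {1..5} into 2 W_19-dot-orbits:

[[1, 3, 5], [2, 4]]


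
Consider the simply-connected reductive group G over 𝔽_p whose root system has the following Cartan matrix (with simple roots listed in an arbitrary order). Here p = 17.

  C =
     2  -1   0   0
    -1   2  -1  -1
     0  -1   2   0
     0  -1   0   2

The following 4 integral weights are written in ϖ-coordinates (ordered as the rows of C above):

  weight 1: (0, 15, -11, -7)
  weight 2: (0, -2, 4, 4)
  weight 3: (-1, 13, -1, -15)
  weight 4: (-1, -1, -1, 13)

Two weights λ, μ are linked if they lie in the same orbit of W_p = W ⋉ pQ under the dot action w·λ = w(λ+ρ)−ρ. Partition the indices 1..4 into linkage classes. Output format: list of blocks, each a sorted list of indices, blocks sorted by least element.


C ↔ D_4 under row/col permutation; |W(D_4)| = 192.

Each λ_j+ρ reduced to Ā_17; 4-tuples below use C's row order:

    1: (1, 0, 10, 6)
    2: (0, 1, 4, 4)
    3: (0, 0, 0, 14)
    4: (0, 0, 0, 14)

Partition of {1..4} into 3 W_17-dot-orbits:

[[1], [2], [3, 4]]


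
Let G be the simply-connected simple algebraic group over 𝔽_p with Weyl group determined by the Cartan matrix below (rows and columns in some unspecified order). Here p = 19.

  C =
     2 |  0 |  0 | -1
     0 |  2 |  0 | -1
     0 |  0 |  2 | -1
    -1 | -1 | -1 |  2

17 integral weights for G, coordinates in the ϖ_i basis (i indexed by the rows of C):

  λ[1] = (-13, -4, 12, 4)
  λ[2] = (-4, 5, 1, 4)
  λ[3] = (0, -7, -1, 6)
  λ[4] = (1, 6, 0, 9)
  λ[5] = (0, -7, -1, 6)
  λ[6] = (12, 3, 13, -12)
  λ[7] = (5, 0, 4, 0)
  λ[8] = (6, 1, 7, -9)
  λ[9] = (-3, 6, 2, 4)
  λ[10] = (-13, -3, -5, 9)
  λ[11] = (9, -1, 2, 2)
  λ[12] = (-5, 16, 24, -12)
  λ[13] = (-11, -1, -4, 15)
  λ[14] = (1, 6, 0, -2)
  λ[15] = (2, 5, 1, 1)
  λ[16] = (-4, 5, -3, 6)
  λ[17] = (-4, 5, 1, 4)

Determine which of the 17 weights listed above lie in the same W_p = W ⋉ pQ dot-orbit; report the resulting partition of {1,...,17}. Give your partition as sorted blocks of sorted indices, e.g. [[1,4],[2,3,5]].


Type D_4, rank 4, |W|=192; reorder rows/cols to standard.

Each λ_j+ρ reduced to Ā_19; 4-tuples below use C's row order:

  1: (2, 7, 3, 3)
  2: (3, 6, 2, 2)
  3: (1, 6, 0, 1)
  4: (1, 6, 0, 1)
  5: (1, 6, 0, 1)
  6: (2, 7, 3, 3)
  7: (6, 1, 5, 1)
  8: (1, 6, 0, 1)
  9: (2, 7, 3, 3)
  10: (2, 4, 2, 2)
  11: (10, 0, 3, 3)
  12: (3, 6, 2, 2)
  13: (10, 0, 3, 3)
  14: (1, 6, 0, 1)
  15: (3, 6, 2, 2)
  16: (3, 6, 2, 2)
  17: (3, 6, 2, 2)

Partition of {1..17} into 6 W_19-dot-orbits:

[[1, 6, 9], [2, 12, 15, 16, 17], [3, 4, 5, 8, 14], [7], [10], [11, 13]]


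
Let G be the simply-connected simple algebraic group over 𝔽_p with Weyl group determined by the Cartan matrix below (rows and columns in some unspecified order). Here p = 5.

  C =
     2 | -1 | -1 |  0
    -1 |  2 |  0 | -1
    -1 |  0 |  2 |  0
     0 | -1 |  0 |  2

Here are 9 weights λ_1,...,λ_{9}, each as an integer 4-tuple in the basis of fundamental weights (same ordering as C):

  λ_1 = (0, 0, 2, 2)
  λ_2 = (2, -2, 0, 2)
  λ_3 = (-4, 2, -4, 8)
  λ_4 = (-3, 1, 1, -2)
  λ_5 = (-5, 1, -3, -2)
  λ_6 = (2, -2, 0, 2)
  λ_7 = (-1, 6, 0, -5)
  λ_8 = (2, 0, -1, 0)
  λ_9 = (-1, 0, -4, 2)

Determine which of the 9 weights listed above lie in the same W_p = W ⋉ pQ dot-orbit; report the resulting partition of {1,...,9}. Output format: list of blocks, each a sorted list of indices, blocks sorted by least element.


Root system A_4: the 4×4 matrix C matches after relabeling.

Each λ_j+ρ reduced to Ā_5; 4-tuples below use C's row order:

    λ_1 → (1, 1, 0, 0)
    λ_2 → (2, 1, 0, 1)
    λ_3 → (2, 1, 0, 1)
    λ_4 → (1, 1, 0, 0)
    λ_5 → (1, 2, 0, 1)
    λ_6 → (2, 1, 0, 1)
    λ_7 → (2, 1, 0, 1)
    λ_8 → (3, 1, 0, 1)
    λ_9 → (1, 2, 0, 1)

These 9 weights hit 4 W_5-dot-orbits; sizes (2, 4, 2, 1):

[[1, 4], [2, 3, 6, 7], [5, 9], [8]]


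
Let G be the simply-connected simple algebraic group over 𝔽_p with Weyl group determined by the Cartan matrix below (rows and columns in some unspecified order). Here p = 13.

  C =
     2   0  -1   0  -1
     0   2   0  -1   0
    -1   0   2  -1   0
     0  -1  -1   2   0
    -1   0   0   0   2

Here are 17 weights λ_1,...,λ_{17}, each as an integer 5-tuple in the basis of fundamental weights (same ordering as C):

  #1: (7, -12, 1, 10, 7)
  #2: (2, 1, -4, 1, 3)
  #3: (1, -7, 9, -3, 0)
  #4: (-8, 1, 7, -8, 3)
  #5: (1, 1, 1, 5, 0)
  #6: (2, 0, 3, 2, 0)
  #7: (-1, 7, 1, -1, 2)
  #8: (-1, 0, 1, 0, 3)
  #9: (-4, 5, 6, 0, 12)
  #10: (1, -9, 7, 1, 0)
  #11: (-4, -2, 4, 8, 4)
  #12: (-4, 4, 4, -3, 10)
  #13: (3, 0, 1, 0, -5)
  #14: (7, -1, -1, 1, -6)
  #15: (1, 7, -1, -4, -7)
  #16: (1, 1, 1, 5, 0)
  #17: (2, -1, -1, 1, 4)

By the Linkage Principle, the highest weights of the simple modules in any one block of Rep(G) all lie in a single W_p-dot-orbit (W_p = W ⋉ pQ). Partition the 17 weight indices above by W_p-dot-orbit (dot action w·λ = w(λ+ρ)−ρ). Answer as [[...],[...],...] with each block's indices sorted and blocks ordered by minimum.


Root system A_5: the 5×5 matrix C matches after relabeling.

λ_j+ρ reflected into Ā_13 (⟨·,θ^∨⟩≤13); 5-tuples as given:

  λ_1+ρ ↦ (3, 0, 0, 2, 5)
  λ_2+ρ ↦ (0, 1, 2, 1, 4)
  λ_3+ρ ↦ (2, 2, 2, 6, 1)
  λ_4+ρ ↦ (2, 1, 0, 4, 1)
  λ_5+ρ ↦ (2, 2, 2, 6, 1)
  λ_6+ρ ↦ (3, 1, 4, 3, 1)
  λ_7+ρ ↦ (0, 8, 2, 0, 3)
  λ_8+ρ ↦ (0, 1, 2, 1, 4)
  λ_9+ρ ↦ (2, 1, 0, 4, 1)
  λ_10+ρ ↦ (2, 2, 2, 6, 1)
  λ_11+ρ ↦ (2, 2, 2, 6, 1)
  λ_12+ρ ↦ (3, 0, 0, 2, 5)
  λ_13+ρ ↦ (0, 1, 2, 1, 4)
  λ_14+ρ ↦ (3, 0, 0, 2, 5)
  λ_15+ρ ↦ (2, 1, 0, 4, 1)
  λ_16+ρ ↦ (2, 2, 2, 6, 1)
  λ_17+ρ ↦ (3, 0, 0, 2, 5)

Linkage partition of the 17 weights (6 classes, p=13):

[[1, 12, 14, 17], [2, 8, 13], [3, 5, 10, 11, 16], [4, 9, 15], [6], [7]]


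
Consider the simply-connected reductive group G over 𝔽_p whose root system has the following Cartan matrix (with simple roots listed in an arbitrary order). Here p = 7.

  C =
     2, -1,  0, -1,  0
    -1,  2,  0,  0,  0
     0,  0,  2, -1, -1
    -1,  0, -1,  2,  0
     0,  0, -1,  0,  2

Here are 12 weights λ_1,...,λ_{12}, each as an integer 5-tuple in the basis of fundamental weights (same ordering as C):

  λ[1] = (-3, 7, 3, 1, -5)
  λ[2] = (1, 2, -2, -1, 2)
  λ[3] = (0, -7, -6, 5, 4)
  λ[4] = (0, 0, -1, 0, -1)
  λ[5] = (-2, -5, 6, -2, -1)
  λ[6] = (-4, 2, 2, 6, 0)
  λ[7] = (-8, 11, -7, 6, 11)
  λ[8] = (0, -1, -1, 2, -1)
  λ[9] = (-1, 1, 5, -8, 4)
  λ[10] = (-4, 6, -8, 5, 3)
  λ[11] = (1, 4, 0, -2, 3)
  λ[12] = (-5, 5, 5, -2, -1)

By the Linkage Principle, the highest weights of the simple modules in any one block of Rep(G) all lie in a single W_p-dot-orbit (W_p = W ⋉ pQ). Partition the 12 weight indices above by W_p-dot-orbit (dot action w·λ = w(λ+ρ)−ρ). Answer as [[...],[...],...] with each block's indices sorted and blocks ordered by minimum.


Cartan matrix: type A_5 (|W|=720); un-permuting the 5 rows.

W_7-reps of the 12 weights in Ā_7 (same 5-coord order as C):

    1: (1, 1, 0, 1, 0)
    2: (1, 3, 0, 1, 2)
    3: (1, 1, 1, 4, 0)
    4: (1, 1, 0, 1, 0)
    5: (1, 1, 1, 4, 0)
    6: (1, 0, 0, 3, 0)
    7: (1, 1, 1, 4, 0)
    8: (1, 0, 0, 3, 0)
    9: (1, 1, 0, 1, 0)
    10: (1, 0, 0, 3, 0)
    11: (1, 1, 0, 1, 0)
    12: (1, 1, 1, 4, 0)

Linkage partition of the 12 weights (4 classes, p=7):

[[1, 4, 9, 11], [2], [3, 5, 7, 12], [6, 8, 10]]


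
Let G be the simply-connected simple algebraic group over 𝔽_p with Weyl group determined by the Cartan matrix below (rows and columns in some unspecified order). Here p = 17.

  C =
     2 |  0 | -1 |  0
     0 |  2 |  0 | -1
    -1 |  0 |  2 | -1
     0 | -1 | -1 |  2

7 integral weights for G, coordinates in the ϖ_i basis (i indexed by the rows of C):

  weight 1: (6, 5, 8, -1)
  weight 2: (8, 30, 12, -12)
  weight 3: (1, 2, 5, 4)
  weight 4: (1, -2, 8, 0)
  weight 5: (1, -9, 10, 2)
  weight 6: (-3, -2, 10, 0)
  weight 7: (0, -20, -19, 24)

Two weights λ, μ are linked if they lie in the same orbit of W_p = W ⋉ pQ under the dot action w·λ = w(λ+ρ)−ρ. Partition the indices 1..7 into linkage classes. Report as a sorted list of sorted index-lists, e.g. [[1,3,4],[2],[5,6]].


Root system A_4: the 4×4 matrix C matches after relabeling.

Folding the 7 weights λ_j+ρ into Ā_17 (reps in the given 4-coord order):

  λ_1+ρ ↦ (2, 1, 9, 0);  λ_2+ρ ↦ (2, 3, 6, 5);  λ_3+ρ ↦ (2, 3, 6, 5);  λ_4+ρ ↦ (2, 1, 9, 0);  λ_5+ρ ↦ (2, 3, 6, 5);  λ_6+ρ ↦ (2, 1, 9, 0);  λ_7+ρ ↦ (2, 1, 9, 0)

The 7 indices split into 2 linkage classes (same alcove rep ⇔ same W_17-dot-orbit):

[[1, 4, 6, 7], [2, 3, 5]]


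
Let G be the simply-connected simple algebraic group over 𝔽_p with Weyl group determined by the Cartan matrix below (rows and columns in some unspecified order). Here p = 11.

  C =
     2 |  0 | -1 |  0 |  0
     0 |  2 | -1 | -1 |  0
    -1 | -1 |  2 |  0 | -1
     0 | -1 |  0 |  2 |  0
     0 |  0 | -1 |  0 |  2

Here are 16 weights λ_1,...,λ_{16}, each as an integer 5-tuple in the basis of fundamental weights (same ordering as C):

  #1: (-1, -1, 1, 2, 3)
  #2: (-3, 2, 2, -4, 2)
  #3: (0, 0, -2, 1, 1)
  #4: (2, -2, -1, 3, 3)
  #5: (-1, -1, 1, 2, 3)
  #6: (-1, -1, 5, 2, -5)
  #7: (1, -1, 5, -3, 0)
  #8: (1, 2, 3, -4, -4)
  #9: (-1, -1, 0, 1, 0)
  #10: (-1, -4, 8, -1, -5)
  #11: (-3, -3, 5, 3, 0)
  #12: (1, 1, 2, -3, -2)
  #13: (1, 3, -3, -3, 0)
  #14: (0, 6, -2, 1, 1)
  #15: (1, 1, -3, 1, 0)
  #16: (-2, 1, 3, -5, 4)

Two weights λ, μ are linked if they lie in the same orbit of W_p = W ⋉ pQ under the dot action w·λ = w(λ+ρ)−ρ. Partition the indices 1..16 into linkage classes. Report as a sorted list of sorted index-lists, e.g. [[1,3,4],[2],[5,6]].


Cartan matrix: type D_5 (|W|=1920); un-permuting the 5 rows.

Folding the 16 weights λ_j+ρ into Ā_11 (reps in the given 5-coord order):

  λ_1 → (0, 0, 2, 3, 4)
  λ_2 → (2, 0, 1, 3, 3)
  λ_3 → (0, 0, 1, 2, 1)
  λ_4 → (2, 0, 1, 3, 3)
  λ_5 → (0, 0, 2, 3, 4)
  λ_6 → (0, 0, 2, 3, 4)
  λ_7 → (2, 0, 2, 2, 1)
  λ_8 → (2, 0, 1, 3, 3)
  λ_9 → (0, 0, 1, 2, 1)
  λ_10 → (0, 0, 2, 3, 4)
  λ_11 → (2, 0, 2, 2, 1)
  λ_12 → (2, 0, 2, 2, 1)
  λ_13 → (0, 0, 1, 2, 1)
  λ_14 → (0, 0, 1, 2, 1)
  λ_15 → (0, 0, 1, 2, 1)
  λ_16 → (1, 1, 0, 1, 5)

The 16 indices split into 5 linkage classes (same alcove rep ⇔ same W_11-dot-orbit):

[[1, 5, 6, 10], [2, 4, 8], [3, 9, 13, 14, 15], [7, 11, 12], [16]]
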